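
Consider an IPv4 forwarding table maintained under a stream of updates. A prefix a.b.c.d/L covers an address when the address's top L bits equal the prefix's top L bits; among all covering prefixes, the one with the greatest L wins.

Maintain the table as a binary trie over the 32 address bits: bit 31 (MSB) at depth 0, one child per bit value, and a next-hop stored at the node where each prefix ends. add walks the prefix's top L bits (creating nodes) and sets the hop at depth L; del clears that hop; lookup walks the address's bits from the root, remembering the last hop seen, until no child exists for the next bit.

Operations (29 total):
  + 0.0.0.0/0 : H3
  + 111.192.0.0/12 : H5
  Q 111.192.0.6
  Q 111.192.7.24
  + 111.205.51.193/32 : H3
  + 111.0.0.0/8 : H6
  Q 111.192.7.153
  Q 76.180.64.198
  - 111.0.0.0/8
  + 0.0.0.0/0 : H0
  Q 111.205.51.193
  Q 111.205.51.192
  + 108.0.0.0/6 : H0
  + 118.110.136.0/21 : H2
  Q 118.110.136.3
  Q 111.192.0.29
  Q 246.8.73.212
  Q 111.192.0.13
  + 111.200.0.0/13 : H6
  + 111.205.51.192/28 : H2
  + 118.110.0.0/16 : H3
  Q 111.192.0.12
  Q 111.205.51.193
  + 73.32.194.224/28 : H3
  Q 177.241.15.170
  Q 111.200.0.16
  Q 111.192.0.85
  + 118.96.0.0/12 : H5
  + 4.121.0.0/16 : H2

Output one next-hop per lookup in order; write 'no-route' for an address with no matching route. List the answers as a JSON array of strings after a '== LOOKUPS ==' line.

Trace:
  add 0.0.0.0/0 -> H3 at depth 0
  add 111.192.0.0/12 -> H5 at depth 12
  ? 111.192.0.6  path d0:H3→d1:-→d2:-→d3:-→d4:-→d5:-→d6:-→d7:-→d8:-→d9:-→d10:-→d11:-→d12:H5  best=H5
  ? 111.192.7.24  path d0:H3→d1:-→d2:-→d3:-→d4:-→d5:-→d6:-→d7:-→d8:-→d9:-→d10:-→d11:-→d12:H5  best=H5
  add 111.205.51.193/32 -> H3 at depth 32
  add 111.0.0.0/8 -> H6 at depth 8
  ? 111.192.7.153  path d0:H3→d1:-→d2:-→d3:-→d4:-→d5:-→d6:-→d7:-→d8:H6→d9:-→d10:-→d11:-→d12:H5  best=H5
  ? 76.180.64.198  path d0:H3→d1:-→d2:-  best=H3
  - 111.0.0.0/8 clear@8
  add 0.0.0.0/0 -> H0 at depth 0
  ? 111.205.51.193  path d0:H0→d1:-→d2:-→d3:-→d4:-→d5:-→d6:-→d7:-→d8:-→d9:-→d10:-→d11:-→d12:H5→d13:-→d14:-→d15:-→d16:-→d17:-→d18:-→d19:-→d20:-→d21:-→d22:-→d23:-→d24:-→d25:-→d26:-→d27:-→d28:-→d29:-→d30:-→d31:-→d32:H3  best=H3
  ? 111.205.51.192  path d0:H0→d1:-→d2:-→d3:-→d4:-→d5:-→d6:-→d7:-→d8:-→d9:-→d10:-→d11:-→d12:H5→d13:-→d14:-→d15:-→d16:-→d17:-→d18:-→d19:-→d20:-→d21:-→d22:-→d23:-→d24:-→d25:-→d26:-→d27:-→d28:-→d29:-→d30:-→d31:-  best=H5
  add 108.0.0.0/6 -> H0 at depth 6
  add 118.110.136.0/21 -> H2 at depth 21
  ? 118.110.136.3  path d0:H0→d1:-→d2:-→d3:-→d4:-→d5:-→d6:-→d7:-→d8:-→d9:-→d10:-→d11:-→d12:-→d13:-→d14:-→d15:-→d16:-→d17:-→d18:-→d19:-→d20:-→d21:H2  best=H2
  ? 111.192.0.29  path d0:H0→d1:-→d2:-→d3:-→d4:-→d5:-→d6:H0→d7:-→d8:-→d9:-→d10:-→d11:-→d12:H5  best=H5
  ? 246.8.73.212  path d0:H0  best=H0
  ? 111.192.0.13  path d0:H0→d1:-→d2:-→d3:-→d4:-→d5:-→d6:H0→d7:-→d8:-→d9:-→d10:-→d11:-→d12:H5  best=H5
  add 111.200.0.0/13 -> H6 at depth 13
  add 111.205.51.192/28 -> H2 at depth 28
  add 118.110.0.0/16 -> H3 at depth 16
  ? 111.192.0.12  path d0:H0→d1:-→d2:-→d3:-→d4:-→d5:-→d6:H0→d7:-→d8:-→d9:-→d10:-→d11:-→d12:H5  best=H5
  ? 111.205.51.193  path d0:H0→d1:-→d2:-→d3:-→d4:-→d5:-→d6:H0→d7:-→d8:-→d9:-→d10:-→d11:-→d12:H5→d13:H6→d14:-→d15:-→d16:-→d17:-→d18:-→d19:-→d20:-→d21:-→d22:-→d23:-→d24:-→d25:-→d26:-→d27:-→d28:H2→d29:-→d30:-→d31:-→d32:H3  best=H3
  add 73.32.194.224/28 -> H3 at depth 28
  ? 177.241.15.170  path d0:H0  best=H0
  ? 111.200.0.16  path d0:H0→d1:-→d2:-→d3:-→d4:-→d5:-→d6:H0→d7:-→d8:-→d9:-→d10:-→d11:-→d12:H5→d13:H6  best=H6
  ? 111.192.0.85  path d0:H0→d1:-→d2:-→d3:-→d4:-→d5:-→d6:H0→d7:-→d8:-→d9:-→d10:-→d11:-→d12:H5  best=H5
  add 118.96.0.0/12 -> H5 at depth 12
  add 4.121.0.0/16 -> H2 at depth 16

== LOOKUPS ==
["H5","H5","H5","H3","H3","H5","H2","H5","H0","H5","H5","H3","H0","H6","H5"]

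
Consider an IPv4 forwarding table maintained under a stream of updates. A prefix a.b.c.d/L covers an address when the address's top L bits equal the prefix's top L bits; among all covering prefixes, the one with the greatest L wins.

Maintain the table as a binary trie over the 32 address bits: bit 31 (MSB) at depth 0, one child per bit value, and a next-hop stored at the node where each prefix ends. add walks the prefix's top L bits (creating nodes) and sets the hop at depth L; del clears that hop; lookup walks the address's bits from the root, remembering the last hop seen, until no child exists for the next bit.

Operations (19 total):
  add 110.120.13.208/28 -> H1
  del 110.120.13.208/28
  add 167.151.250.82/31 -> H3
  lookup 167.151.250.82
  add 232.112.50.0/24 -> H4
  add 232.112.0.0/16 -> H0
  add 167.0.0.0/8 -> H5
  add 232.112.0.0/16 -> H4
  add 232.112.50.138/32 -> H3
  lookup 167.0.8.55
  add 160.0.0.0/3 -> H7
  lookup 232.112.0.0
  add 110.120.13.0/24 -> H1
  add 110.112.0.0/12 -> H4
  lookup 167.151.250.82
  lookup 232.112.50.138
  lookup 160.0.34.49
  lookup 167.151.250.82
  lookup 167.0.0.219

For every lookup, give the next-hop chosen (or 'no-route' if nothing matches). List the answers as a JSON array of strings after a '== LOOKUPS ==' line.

Process each operation:
  + 110.120.13.208/28 (H1) depth=28
  del 110.120.13.208/28 (clear depth 28)
  + 167.151.250.82/31 (H3) depth=31
  lookup 167.151.250.82: bits 1010011110010111111110100101001 walk d0:-→d1:-→d2:-→d3:-→d4:-→d5:-→d6:-→d7:-→d8:-→d9:-→d10:-→d11:-→d12:-→d13:-→d14:-→d15:-→d16:-→d17:-→d18:-→d19:-→d20:-→d21:-→d22:-→d23:-→d24:-→d25:-→d26:-→d27:-→d28:-→d29:-→d30:-→d31:H3 -> H3
  + 232.112.50.0/24 (H4) depth=24
  + 232.112.0.0/16 (H0) depth=16
  + 167.0.0.0/8 (H5) depth=8
  + 232.112.0.0/16 (H4) depth=16
  + 232.112.50.138/32 (H3) depth=32
  lookup 167.0.8.55: bits 10100111 walk d0:-→d1:-→d2:-→d3:-→d4:-→d5:-→d6:-→d7:-→d8:H5 -> H5
  + 160.0.0.0/3 (H7) depth=3
  lookup 232.112.0.0: bits 111010000111000000 walk d0:-→d1:-→d2:-→d3:-→d4:-→d5:-→d6:-→d7:-→d8:-→d9:-→d10:-→d11:-→d12:-→d13:-→d14:-→d15:-→d16:H4→d17:-→d18:- -> H4
  + 110.120.13.0/24 (H1) depth=24
  + 110.112.0.0/12 (H4) depth=12
  lookup 167.151.250.82: bits 1010011110010111111110100101001 walk d0:-→d1:-→d2:-→d3:H7→d4:-→d5:-→d6:-→d7:-→d8:H5→d9:-→d10:-→d11:-→d12:-→d13:-→d14:-→d15:-→d16:-→d17:-→d18:-→d19:-→d20:-→d21:-→d22:-→d23:-→d24:-→d25:-→d26:-→d27:-→d28:-→d29:-→d30:-→d31:H3 -> H3
  lookup 232.112.50.138: bits 11101000011100000011001010001010 walk d0:-→d1:-→d2:-→d3:-→d4:-→d5:-→d6:-→d7:-→d8:-→d9:-→d10:-→d11:-→d12:-→d13:-→d14:-→d15:-→d16:H4→d17:-→d18:-→d19:-→d20:-→d21:-→d22:-→d23:-→d24:H4→d25:-→d26:-→d27:-→d28:-→d29:-→d30:-→d31:-→d32:H3 -> H3
  lookup 160.0.34.49: bits 10100 walk d0:-→d1:-→d2:-→d3:H7→d4:-→d5:- -> H7
  lookup 167.151.250.82: bits 1010011110010111111110100101001 walk d0:-→d1:-→d2:-→d3:H7→d4:-→d5:-→d6:-→d7:-→d8:H5→d9:-→d10:-→d11:-→d12:-→d13:-→d14:-→d15:-→d16:-→d17:-→d18:-→d19:-→d20:-→d21:-→d22:-→d23:-→d24:-→d25:-→d26:-→d27:-→d28:-→d29:-→d30:-→d31:H3 -> H3
  lookup 167.0.0.219: bits 10100111 walk d0:-→d1:-→d2:-→d3:H7→d4:-→d5:-→d6:-→d7:-→d8:H5 -> H5

== LOOKUPS ==
["H3","H5","H4","H3","H3","H7","H3","H5"]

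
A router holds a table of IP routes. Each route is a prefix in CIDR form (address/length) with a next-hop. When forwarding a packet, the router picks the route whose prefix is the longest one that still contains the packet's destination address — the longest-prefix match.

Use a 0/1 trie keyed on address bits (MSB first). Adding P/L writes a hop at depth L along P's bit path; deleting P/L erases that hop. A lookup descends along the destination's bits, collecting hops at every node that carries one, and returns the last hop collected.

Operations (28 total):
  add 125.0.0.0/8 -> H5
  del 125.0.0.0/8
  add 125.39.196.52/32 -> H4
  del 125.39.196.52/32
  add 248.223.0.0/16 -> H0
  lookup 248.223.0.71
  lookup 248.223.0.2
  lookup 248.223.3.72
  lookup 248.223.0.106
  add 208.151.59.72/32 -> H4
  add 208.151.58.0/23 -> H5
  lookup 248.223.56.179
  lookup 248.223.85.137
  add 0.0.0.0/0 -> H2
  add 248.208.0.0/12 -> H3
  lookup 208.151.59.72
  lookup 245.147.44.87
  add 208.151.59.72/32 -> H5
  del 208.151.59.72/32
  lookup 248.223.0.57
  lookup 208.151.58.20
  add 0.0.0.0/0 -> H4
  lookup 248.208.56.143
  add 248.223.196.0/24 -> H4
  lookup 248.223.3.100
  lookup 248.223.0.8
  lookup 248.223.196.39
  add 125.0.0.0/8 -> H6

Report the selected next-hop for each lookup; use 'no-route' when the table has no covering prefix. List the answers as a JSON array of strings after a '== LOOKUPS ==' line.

Trace:
  add 125.0.0.0/8 -> H5 at depth 8
  del 125.0.0.0/8 (clear depth 8)
  add 125.39.196.52/32 -> H4 at depth 32
  del 125.39.196.52/32 (clear depth 32)
  add 248.223.0.0/16 -> H0 at depth 16
  ? 248.223.0.71  path d0:-→d1:-→d2:-→d3:-→d4:-→d5:-→d6:-→d7:-→d8:-→d9:-→d10:-→d11:-→d12:-→d13:-→d14:-→d15:-→d16:H0  best=H0
  ? 248.223.0.2  path d0:-→d1:-→d2:-→d3:-→d4:-→d5:-→d6:-→d7:-→d8:-→d9:-→d10:-→d11:-→d12:-→d13:-→d14:-→d15:-→d16:H0  best=H0
  ? 248.223.3.72  path d0:-→d1:-→d2:-→d3:-→d4:-→d5:-→d6:-→d7:-→d8:-→d9:-→d10:-→d11:-→d12:-→d13:-→d14:-→d15:-→d16:H0  best=H0
  ? 248.223.0.106  path d0:-→d1:-→d2:-→d3:-→d4:-→d5:-→d6:-→d7:-→d8:-→d9:-→d10:-→d11:-→d12:-→d13:-→d14:-→d15:-→d16:H0  best=H0
  add 208.151.59.72/32 -> H4 at depth 32
  add 208.151.58.0/23 -> H5 at depth 23
  ? 248.223.56.179  path d0:-→d1:-→d2:-→d3:-→d4:-→d5:-→d6:-→d7:-→d8:-→d9:-→d10:-→d11:-→d12:-→d13:-→d14:-→d15:-→d16:H0  best=H0
  ? 248.223.85.137  path d0:-→d1:-→d2:-→d3:-→d4:-→d5:-→d6:-→d7:-→d8:-→d9:-→d10:-→d11:-→d12:-→d13:-→d14:-→d15:-→d16:H0  best=H0
  add 0.0.0.0/0 -> H2 at depth 0
  add 248.208.0.0/12 -> H3 at depth 12
  ? 208.151.59.72  path d0:H2→d1:-→d2:-→d3:-→d4:-→d5:-→d6:-→d7:-→d8:-→d9:-→d10:-→d11:-→d12:-→d13:-→d14:-→d15:-→d16:-→d17:-→d18:-→d19:-→d20:-→d21:-→d22:-→d23:H5→d24:-→d25:-→d26:-→d27:-→d28:-→d29:-→d30:-→d31:-→d32:H4  best=H4
  ? 245.147.44.87  path d0:H2→d1:-→d2:-→d3:-→d4:-  best=H2
  add 208.151.59.72/32 -> H5 at depth 32
  del 208.151.59.72/32 (clear depth 32)
  ? 248.223.0.57  path d0:H2→d1:-→d2:-→d3:-→d4:-→d5:-→d6:-→d7:-→d8:-→d9:-→d10:-→d11:-→d12:H3→d13:-→d14:-→d15:-→d16:H0  best=H0
  ? 208.151.58.20  path d0:H2→d1:-→d2:-→d3:-→d4:-→d5:-→d6:-→d7:-→d8:-→d9:-→d10:-→d11:-→d12:-→d13:-→d14:-→d15:-→d16:-→d17:-→d18:-→d19:-→d20:-→d21:-→d22:-→d23:H5  best=H5
  add 0.0.0.0/0 -> H4 at depth 0
  ? 248.208.56.143  path d0:H4→d1:-→d2:-→d3:-→d4:-→d5:-→d6:-→d7:-→d8:-→d9:-→d10:-→d11:-→d12:H3  best=H3
  add 248.223.196.0/24 -> H4 at depth 24
  ? 248.223.3.100  path d0:H4→d1:-→d2:-→d3:-→d4:-→d5:-→d6:-→d7:-→d8:-→d9:-→d10:-→d11:-→d12:H3→d13:-→d14:-→d15:-→d16:H0  best=H0
  ? 248.223.0.8  path d0:H4→d1:-→d2:-→d3:-→d4:-→d5:-→d6:-→d7:-→d8:-→d9:-→d10:-→d11:-→d12:H3→d13:-→d14:-→d15:-→d16:H0  best=H0
  ? 248.223.196.39  path d0:H4→d1:-→d2:-→d3:-→d4:-→d5:-→d6:-→d7:-→d8:-→d9:-→d10:-→d11:-→d12:H3→d13:-→d14:-→d15:-→d16:H0→d17:-→d18:-→d19:-→d20:-→d21:-→d22:-→d23:-→d24:H4  best=H4
  add 125.0.0.0/8 -> H6 at depth 8

== LOOKUPS ==
["H0","H0","H0","H0","H0","H0","H4","H2","H0","H5","H3","H0","H0","H4"]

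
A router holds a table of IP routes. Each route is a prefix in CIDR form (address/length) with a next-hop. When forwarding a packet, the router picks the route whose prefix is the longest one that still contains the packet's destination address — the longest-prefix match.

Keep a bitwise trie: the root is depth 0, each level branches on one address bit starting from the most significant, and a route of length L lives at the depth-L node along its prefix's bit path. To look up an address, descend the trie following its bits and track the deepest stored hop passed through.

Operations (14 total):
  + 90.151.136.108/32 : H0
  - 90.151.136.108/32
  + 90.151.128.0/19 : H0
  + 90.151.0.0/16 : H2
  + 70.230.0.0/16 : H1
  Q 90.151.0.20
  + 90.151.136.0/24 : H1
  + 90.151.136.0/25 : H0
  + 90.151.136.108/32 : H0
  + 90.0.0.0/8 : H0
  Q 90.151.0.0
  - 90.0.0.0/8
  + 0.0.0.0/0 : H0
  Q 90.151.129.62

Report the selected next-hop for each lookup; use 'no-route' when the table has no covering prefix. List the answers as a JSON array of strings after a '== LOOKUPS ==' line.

Apply in order:
  + 90.151.136.108/32 (H0) depth=32
  del 90.151.136.108/32 (clear depth 32)
  + 90.151.128.0/19 (H0) depth=19
  + 90.151.0.0/16 (H2) depth=16
  + 70.230.0.0/16 (H1) depth=16
  Q 90.151.0.20: descend 0101101010010111 ; hops seen [H2] ; pick H2
  + 90.151.136.0/24 (H1) depth=24
  + 90.151.136.0/25 (H0) depth=25
  + 90.151.136.108/32 (H0) depth=32
  + 90.0.0.0/8 (H0) depth=8
  Q 90.151.0.0: descend 0101101010010111 ; hops seen [H0,H2] ; pick H2
  del 90.0.0.0/8 (clear depth 8)
  + 0.0.0.0/0 (H0) depth=0
  Q 90.151.129.62: descend 01011010100101111000 ; hops seen [H0,H2,H0] ; pick H0

== LOOKUPS ==
["H2","H2","H0"]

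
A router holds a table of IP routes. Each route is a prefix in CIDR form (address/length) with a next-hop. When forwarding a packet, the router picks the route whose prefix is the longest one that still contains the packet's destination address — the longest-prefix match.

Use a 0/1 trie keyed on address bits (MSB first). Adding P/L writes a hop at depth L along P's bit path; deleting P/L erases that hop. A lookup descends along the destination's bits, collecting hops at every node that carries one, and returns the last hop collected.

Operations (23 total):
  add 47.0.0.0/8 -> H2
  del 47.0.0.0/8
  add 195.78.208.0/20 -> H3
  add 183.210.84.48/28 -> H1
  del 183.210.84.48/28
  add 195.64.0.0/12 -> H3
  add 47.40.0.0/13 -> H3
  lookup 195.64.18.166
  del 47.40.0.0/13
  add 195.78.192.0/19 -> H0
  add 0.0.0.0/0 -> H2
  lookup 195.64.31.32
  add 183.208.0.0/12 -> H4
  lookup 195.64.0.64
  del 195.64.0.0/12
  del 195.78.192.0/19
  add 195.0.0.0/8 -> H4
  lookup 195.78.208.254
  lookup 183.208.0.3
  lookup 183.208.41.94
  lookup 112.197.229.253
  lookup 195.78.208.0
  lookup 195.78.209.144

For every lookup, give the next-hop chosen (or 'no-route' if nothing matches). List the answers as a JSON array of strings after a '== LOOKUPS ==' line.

Apply in order:
  add 47.0.0.0/8 -> H2 at depth 8
  del 47.0.0.0/8 (clear depth 8)
  add 195.78.208.0/20 -> H3 at depth 20
  add 183.210.84.48/28 -> H1 at depth 28
  del 183.210.84.48/28 (clear depth 28)
  add 195.64.0.0/12 -> H3 at depth 12
  add 47.40.0.0/13 -> H3 at depth 13
  lookup 195.64.18.166: bits 110000110100 walk d0:-→d1:-→d2:-→d3:-→d4:-→d5:-→d6:-→d7:-→d8:-→d9:-→d10:-→d11:-→d12:H3 -> H3
  del 47.40.0.0/13 (clear depth 13)
  add 195.78.192.0/19 -> H0 at depth 19
  add 0.0.0.0/0 -> H2 at depth 0
  lookup 195.64.31.32: bits 110000110100 walk d0:H2→d1:-→d2:-→d3:-→d4:-→d5:-→d6:-→d7:-→d8:-→d9:-→d10:-→d11:-→d12:H3 -> H3
  add 183.208.0.0/12 -> H4 at depth 12
  lookup 195.64.0.64: bits 110000110100 walk d0:H2→d1:-→d2:-→d3:-→d4:-→d5:-→d6:-→d7:-→d8:-→d9:-→d10:-→d11:-→d12:H3 -> H3
  del 195.64.0.0/12 (clear depth 12)
  del 195.78.192.0/19 (clear depth 19)
  add 195.0.0.0/8 -> H4 at depth 8
  lookup 195.78.208.254: bits 11000011010011101101 walk d0:H2→d1:-→d2:-→d3:-→d4:-→d5:-→d6:-→d7:-→d8:H4→d9:-→d10:-→d11:-→d12:-→d13:-→d14:-→d15:-→d16:-→d17:-→d18:-→d19:-→d20:H3 -> H3
  lookup 183.208.0.3: bits 10110111110100 walk d0:H2→d1:-→d2:-→d3:-→d4:-→d5:-→d6:-→d7:-→d8:-→d9:-→d10:-→d11:-→d12:H4→d13:-→d14:- -> H4
  lookup 183.208.41.94: bits 10110111110100 walk d0:H2→d1:-→d2:-→d3:-→d4:-→d5:-→d6:-→d7:-→d8:-→d9:-→d10:-→d11:-→d12:H4→d13:-→d14:- -> H4
  lookup 112.197.229.253: bits 0 walk d0:H2→d1:- -> H2
  lookup 195.78.208.0: bits 11000011010011101101 walk d0:H2→d1:-→d2:-→d3:-→d4:-→d5:-→d6:-→d7:-→d8:H4→d9:-→d10:-→d11:-→d12:-→d13:-→d14:-→d15:-→d16:-→d17:-→d18:-→d19:-→d20:H3 -> H3
  lookup 195.78.209.144: bits 11000011010011101101 walk d0:H2→d1:-→d2:-→d3:-→d4:-→d5:-→d6:-→d7:-→d8:H4→d9:-→d10:-→d11:-→d12:-→d13:-→d14:-→d15:-→d16:-→d17:-→d18:-→d19:-→d20:H3 -> H3

== LOOKUPS ==
["H3","H3","H3","H3","H4","H4","H2","H3","H3"]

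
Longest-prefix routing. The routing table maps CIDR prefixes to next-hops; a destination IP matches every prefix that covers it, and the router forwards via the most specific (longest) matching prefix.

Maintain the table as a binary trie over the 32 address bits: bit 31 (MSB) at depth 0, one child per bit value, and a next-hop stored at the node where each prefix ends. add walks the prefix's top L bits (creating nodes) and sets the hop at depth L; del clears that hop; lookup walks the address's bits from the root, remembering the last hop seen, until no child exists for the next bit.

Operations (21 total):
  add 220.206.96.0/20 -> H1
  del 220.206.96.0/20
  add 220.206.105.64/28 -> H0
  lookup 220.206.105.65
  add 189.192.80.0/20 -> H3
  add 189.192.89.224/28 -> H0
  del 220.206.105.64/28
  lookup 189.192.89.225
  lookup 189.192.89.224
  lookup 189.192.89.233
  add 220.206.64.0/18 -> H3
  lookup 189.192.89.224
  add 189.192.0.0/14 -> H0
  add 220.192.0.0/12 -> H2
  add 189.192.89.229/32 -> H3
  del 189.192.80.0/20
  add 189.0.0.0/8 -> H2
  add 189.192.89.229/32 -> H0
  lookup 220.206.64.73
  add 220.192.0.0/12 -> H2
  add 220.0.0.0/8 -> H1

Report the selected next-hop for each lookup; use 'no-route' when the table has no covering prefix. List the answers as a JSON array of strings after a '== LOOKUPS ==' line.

Trace:
  add 220.206.96.0/20 -> H1 at depth 20
  - 220.206.96.0/20 clear@20
  add 220.206.105.64/28 -> H0 at depth 28
  Q 220.206.105.65: descend 1101110011001110011010010100 ; hops seen [H0] ; pick H0
  add 189.192.80.0/20 -> H3 at depth 20
  add 189.192.89.224/28 -> H0 at depth 28
  - 220.206.105.64/28 clear@28
  Q 189.192.89.225: descend 1011110111000000010110011110 ; hops seen [H3,H0] ; pick H0
  Q 189.192.89.224: descend 1011110111000000010110011110 ; hops seen [H3,H0] ; pick H0
  Q 189.192.89.233: descend 1011110111000000010110011110 ; hops seen [H3,H0] ; pick H0
  add 220.206.64.0/18 -> H3 at depth 18
  Q 189.192.89.224: descend 1011110111000000010110011110 ; hops seen [H3,H0] ; pick H0
  add 189.192.0.0/14 -> H0 at depth 14
  add 220.192.0.0/12 -> H2 at depth 12
  add 189.192.89.229/32 -> H3 at depth 32
  - 189.192.80.0/20 clear@20
  add 189.0.0.0/8 -> H2 at depth 8
  add 189.192.89.229/32 -> H0 at depth 32
  Q 220.206.64.73: descend 110111001100111001 ; hops seen [H2,H3] ; pick H3
  add 220.192.0.0/12 -> H2 at depth 12
  add 220.0.0.0/8 -> H1 at depth 8

== LOOKUPS ==
["H0","H0","H0","H0","H0","H3"]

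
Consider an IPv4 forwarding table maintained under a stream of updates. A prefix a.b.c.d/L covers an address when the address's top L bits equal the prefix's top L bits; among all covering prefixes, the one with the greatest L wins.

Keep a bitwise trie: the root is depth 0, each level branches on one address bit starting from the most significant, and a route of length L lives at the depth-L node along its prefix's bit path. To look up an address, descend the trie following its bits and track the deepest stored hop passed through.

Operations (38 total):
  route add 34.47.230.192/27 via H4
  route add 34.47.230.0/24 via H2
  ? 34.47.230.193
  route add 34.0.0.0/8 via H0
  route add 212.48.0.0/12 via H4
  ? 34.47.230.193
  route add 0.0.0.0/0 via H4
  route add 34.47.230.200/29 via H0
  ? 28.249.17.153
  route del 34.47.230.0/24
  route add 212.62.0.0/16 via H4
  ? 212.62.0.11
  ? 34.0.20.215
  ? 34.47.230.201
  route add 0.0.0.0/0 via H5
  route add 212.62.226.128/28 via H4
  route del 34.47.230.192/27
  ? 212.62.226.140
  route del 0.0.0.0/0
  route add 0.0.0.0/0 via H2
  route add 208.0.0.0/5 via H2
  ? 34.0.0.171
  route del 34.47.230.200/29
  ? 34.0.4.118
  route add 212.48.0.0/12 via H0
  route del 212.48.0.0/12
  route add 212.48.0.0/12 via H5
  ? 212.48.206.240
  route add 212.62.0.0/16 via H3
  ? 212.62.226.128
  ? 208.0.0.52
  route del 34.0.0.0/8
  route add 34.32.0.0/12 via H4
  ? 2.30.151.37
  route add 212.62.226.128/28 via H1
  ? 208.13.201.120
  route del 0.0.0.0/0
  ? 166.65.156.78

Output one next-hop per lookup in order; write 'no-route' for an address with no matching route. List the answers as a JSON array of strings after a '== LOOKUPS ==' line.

Process each operation:
  add 34.47.230.192/27 -> H4 at depth 27
  add 34.47.230.0/24 -> H2 at depth 24
  lookup 34.47.230.193: bits 001000100010111111100110110 walk d0:-→d1:-→d2:-→d3:-→d4:-→d5:-→d6:-→d7:-→d8:-→d9:-→d10:-→d11:-→d12:-→d13:-→d14:-→d15:-→d16:-→d17:-→d18:-→d19:-→d20:-→d21:-→d22:-→d23:-→d24:H2→d25:-→d26:-→d27:H4 -> H4
  add 34.0.0.0/8 -> H0 at depth 8
  add 212.48.0.0/12 -> H4 at depth 12
  lookup 34.47.230.193: bits 001000100010111111100110110 walk d0:-→d1:-→d2:-→d3:-→d4:-→d5:-→d6:-→d7:-→d8:H0→d9:-→d10:-→d11:-→d12:-→d13:-→d14:-→d15:-→d16:-→d17:-→d18:-→d19:-→d20:-→d21:-→d22:-→d23:-→d24:H2→d25:-→d26:-→d27:H4 -> H4
  add 0.0.0.0/0 -> H4 at depth 0
  add 34.47.230.200/29 -> H0 at depth 29
  lookup 28.249.17.153: bits 00 walk d0:H4→d1:-→d2:- -> H4
  - 34.47.230.0/24 clear@24
  add 212.62.0.0/16 -> H4 at depth 16
  lookup 212.62.0.11: bits 1101010000111110 walk d0:H4→d1:-→d2:-→d3:-→d4:-→d5:-→d6:-→d7:-→d8:-→d9:-→d10:-→d11:-→d12:H4→d13:-→d14:-→d15:-→d16:H4 -> H4
  lookup 34.0.20.215: bits 0010001000 walk d0:H4→d1:-→d2:-→d3:-→d4:-→d5:-→d6:-→d7:-→d8:H0→d9:-→d10:- -> H0
  lookup 34.47.230.201: bits 00100010001011111110011011001 walk d0:H4→d1:-→d2:-→d3:-→d4:-→d5:-→d6:-→d7:-→d8:H0→d9:-→d10:-→d11:-→d12:-→d13:-→d14:-→d15:-→d16:-→d17:-→d18:-→d19:-→d20:-→d21:-→d22:-→d23:-→d24:-→d25:-→d26:-→d27:H4→d28:-→d29:H0 -> H0
  add 0.0.0.0/0 -> H5 at depth 0
  add 212.62.226.128/28 -> H4 at depth 28
  - 34.47.230.192/27 clear@27
  lookup 212.62.226.140: bits 1101010000111110111000101000 walk d0:H5→d1:-→d2:-→d3:-→d4:-→d5:-→d6:-→d7:-→d8:-→d9:-→d10:-→d11:-→d12:H4→d13:-→d14:-→d15:-→d16:H4→d17:-→d18:-→d19:-→d20:-→d21:-→d22:-→d23:-→d24:-→d25:-→d26:-→d27:-→d28:H4 -> H4
  - 0.0.0.0/0 clear@0
  add 0.0.0.0/0 -> H2 at depth 0
  add 208.0.0.0/5 -> H2 at depth 5
  lookup 34.0.0.171: bits 0010001000 walk d0:H2→d1:-→d2:-→d3:-→d4:-→d5:-→d6:-→d7:-→d8:H0→d9:-→d10:- -> H0
  - 34.47.230.200/29 clear@29
  lookup 34.0.4.118: bits 0010001000 walk d0:H2→d1:-→d2:-→d3:-→d4:-→d5:-→d6:-→d7:-→d8:H0→d9:-→d10:- -> H0
  add 212.48.0.0/12 -> H0 at depth 12
  - 212.48.0.0/12 clear@12
  add 212.48.0.0/12 -> H5 at depth 12
  lookup 212.48.206.240: bits 110101000011 walk d0:H2→d1:-→d2:-→d3:-→d4:-→d5:H2→d6:-→d7:-→d8:-→d9:-→d10:-→d11:-→d12:H5 -> H5
  add 212.62.0.0/16 -> H3 at depth 16
  lookup 212.62.226.128: bits 1101010000111110111000101000 walk d0:H2→d1:-→d2:-→d3:-→d4:-→d5:H2→d6:-→d7:-→d8:-→d9:-→d10:-→d11:-→d12:H5→d13:-→d14:-→d15:-→d16:H3→d17:-→d18:-→d19:-→d20:-→d21:-→d22:-→d23:-→d24:-→d25:-→d26:-→d27:-→d28:H4 -> H4
  lookup 208.0.0.52: bits 11010 walk d0:H2→d1:-→d2:-→d3:-→d4:-→d5:H2 -> H2
  - 34.0.0.0/8 clear@8
  add 34.32.0.0/12 -> H4 at depth 12
  lookup 2.30.151.37: bits 00 walk d0:H2→d1:-→d2:- -> H2
  add 212.62.226.128/28 -> H1 at depth 28
  lookup 208.13.201.120: bits 11010 walk d0:H2→d1:-→d2:-→d3:-→d4:-→d5:H2 -> H2
  - 0.0.0.0/0 clear@0
  lookup 166.65.156.78: bits 1 walk d0:-→d1:- -> no-route

== LOOKUPS ==
["H4","H4","H4","H4","H0","H0","H4","H0","H0","H5","H4","H2","H2","H2","no-route"]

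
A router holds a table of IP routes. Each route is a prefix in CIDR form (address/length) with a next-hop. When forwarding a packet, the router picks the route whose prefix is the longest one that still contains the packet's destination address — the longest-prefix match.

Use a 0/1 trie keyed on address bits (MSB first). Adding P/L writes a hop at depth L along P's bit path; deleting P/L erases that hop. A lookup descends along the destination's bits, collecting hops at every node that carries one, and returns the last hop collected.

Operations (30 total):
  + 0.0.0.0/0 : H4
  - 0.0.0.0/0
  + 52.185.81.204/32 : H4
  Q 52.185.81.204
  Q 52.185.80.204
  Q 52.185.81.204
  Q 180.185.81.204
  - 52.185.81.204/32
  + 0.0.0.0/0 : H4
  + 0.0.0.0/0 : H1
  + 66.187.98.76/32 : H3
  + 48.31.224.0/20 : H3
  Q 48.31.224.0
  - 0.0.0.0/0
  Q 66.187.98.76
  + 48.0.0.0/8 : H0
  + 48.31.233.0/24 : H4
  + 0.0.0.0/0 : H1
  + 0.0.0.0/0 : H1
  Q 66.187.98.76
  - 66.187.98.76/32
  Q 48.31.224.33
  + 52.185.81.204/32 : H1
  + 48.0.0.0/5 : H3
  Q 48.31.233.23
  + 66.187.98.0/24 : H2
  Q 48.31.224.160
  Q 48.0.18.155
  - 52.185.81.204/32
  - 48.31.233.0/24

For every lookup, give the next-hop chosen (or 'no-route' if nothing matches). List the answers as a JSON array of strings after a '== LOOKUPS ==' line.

Process each operation:
  + 0.0.0.0/0 (H4) depth=0
  - 0.0.0.0/0 clear@0
  + 52.185.81.204/32 (H4) depth=32
  lookup 52.185.81.204: bits 00110100101110010101000111001100 walk d0:-→d1:-→d2:-→d3:-→d4:-→d5:-→d6:-→d7:-→d8:-→d9:-→d10:-→d11:-→d12:-→d13:-→d14:-→d15:-→d16:-→d17:-→d18:-→d19:-→d20:-→d21:-→d22:-→d23:-→d24:-→d25:-→d26:-→d27:-→d28:-→d29:-→d30:-→d31:-→d32:H4 -> H4
  lookup 52.185.80.204: bits 00110100101110010101000 walk d0:-→d1:-→d2:-→d3:-→d4:-→d5:-→d6:-→d7:-→d8:-→d9:-→d10:-→d11:-→d12:-→d13:-→d14:-→d15:-→d16:-→d17:-→d18:-→d19:-→d20:-→d21:-→d22:-→d23:- -> no-route
  lookup 52.185.81.204: bits 00110100101110010101000111001100 walk d0:-→d1:-→d2:-→d3:-→d4:-→d5:-→d6:-→d7:-→d8:-→d9:-→d10:-→d11:-→d12:-→d13:-→d14:-→d15:-→d16:-→d17:-→d18:-→d19:-→d20:-→d21:-→d22:-→d23:-→d24:-→d25:-→d26:-→d27:-→d28:-→d29:-→d30:-→d31:-→d32:H4 -> H4
  lookup 180.185.81.204: bits ε walk d0:- -> no-route
  - 52.185.81.204/32 clear@32
  + 0.0.0.0/0 (H4) depth=0
  + 0.0.0.0/0 (H1) depth=0
  + 66.187.98.76/32 (H3) depth=32
  + 48.31.224.0/20 (H3) depth=20
  lookup 48.31.224.0: bits 00110000000111111110 walk d0:H1→d1:-→d2:-→d3:-→d4:-→d5:-→d6:-→d7:-→d8:-→d9:-→d10:-→d11:-→d12:-→d13:-→d14:-→d15:-→d16:-→d17:-→d18:-→d19:-→d20:H3 -> H3
  - 0.0.0.0/0 clear@0
  lookup 66.187.98.76: bits 01000010101110110110001001001100 walk d0:-→d1:-→d2:-→d3:-→d4:-→d5:-→d6:-→d7:-→d8:-→d9:-→d10:-→d11:-→d12:-→d13:-→d14:-→d15:-→d16:-→d17:-→d18:-→d19:-→d20:-→d21:-→d22:-→d23:-→d24:-→d25:-→d26:-→d27:-→d28:-→d29:-→d30:-→d31:-→d32:H3 -> H3
  + 48.0.0.0/8 (H0) depth=8
  + 48.31.233.0/24 (H4) depth=24
  + 0.0.0.0/0 (H1) depth=0
  + 0.0.0.0/0 (H1) depth=0
  lookup 66.187.98.76: bits 01000010101110110110001001001100 walk d0:H1→d1:-→d2:-→d3:-→d4:-→d5:-→d6:-→d7:-→d8:-→d9:-→d10:-→d11:-→d12:-→d13:-→d14:-→d15:-→d16:-→d17:-→d18:-→d19:-→d20:-→d21:-→d22:-→d23:-→d24:-→d25:-→d26:-→d27:-→d28:-→d29:-→d30:-→d31:-→d32:H3 -> H3
  - 66.187.98.76/32 clear@32
  lookup 48.31.224.33: bits 00110000000111111110 walk d0:H1→d1:-→d2:-→d3:-→d4:-→d5:-→d6:-→d7:-→d8:H0→d9:-→d10:-→d11:-→d12:-→d13:-→d14:-→d15:-→d16:-→d17:-→d18:-→d19:-→d20:H3 -> H3
  + 52.185.81.204/32 (H1) depth=32
  + 48.0.0.0/5 (H3) depth=5
  lookup 48.31.233.23: bits 001100000001111111101001 walk d0:H1→d1:-→d2:-→d3:-→d4:-→d5:H3→d6:-→d7:-→d8:H0→d9:-→d10:-→d11:-→d12:-→d13:-→d14:-→d15:-→d16:-→d17:-→d18:-→d19:-→d20:H3→d21:-→d22:-→d23:-→d24:H4 -> H4
  + 66.187.98.0/24 (H2) depth=24
  lookup 48.31.224.160: bits 00110000000111111110 walk d0:H1→d1:-→d2:-→d3:-→d4:-→d5:H3→d6:-→d7:-→d8:H0→d9:-→d10:-→d11:-→d12:-→d13:-→d14:-→d15:-→d16:-→d17:-→d18:-→d19:-→d20:H3 -> H3
  lookup 48.0.18.155: bits 00110000000 walk d0:H1→d1:-→d2:-→d3:-→d4:-→d5:H3→d6:-→d7:-→d8:H0→d9:-→d10:-→d11:- -> H0
  - 52.185.81.204/32 clear@32
  - 48.31.233.0/24 clear@24

== LOOKUPS ==
["H4","no-route","H4","no-route","H3","H3","H3","H3","H4","H3","H0"]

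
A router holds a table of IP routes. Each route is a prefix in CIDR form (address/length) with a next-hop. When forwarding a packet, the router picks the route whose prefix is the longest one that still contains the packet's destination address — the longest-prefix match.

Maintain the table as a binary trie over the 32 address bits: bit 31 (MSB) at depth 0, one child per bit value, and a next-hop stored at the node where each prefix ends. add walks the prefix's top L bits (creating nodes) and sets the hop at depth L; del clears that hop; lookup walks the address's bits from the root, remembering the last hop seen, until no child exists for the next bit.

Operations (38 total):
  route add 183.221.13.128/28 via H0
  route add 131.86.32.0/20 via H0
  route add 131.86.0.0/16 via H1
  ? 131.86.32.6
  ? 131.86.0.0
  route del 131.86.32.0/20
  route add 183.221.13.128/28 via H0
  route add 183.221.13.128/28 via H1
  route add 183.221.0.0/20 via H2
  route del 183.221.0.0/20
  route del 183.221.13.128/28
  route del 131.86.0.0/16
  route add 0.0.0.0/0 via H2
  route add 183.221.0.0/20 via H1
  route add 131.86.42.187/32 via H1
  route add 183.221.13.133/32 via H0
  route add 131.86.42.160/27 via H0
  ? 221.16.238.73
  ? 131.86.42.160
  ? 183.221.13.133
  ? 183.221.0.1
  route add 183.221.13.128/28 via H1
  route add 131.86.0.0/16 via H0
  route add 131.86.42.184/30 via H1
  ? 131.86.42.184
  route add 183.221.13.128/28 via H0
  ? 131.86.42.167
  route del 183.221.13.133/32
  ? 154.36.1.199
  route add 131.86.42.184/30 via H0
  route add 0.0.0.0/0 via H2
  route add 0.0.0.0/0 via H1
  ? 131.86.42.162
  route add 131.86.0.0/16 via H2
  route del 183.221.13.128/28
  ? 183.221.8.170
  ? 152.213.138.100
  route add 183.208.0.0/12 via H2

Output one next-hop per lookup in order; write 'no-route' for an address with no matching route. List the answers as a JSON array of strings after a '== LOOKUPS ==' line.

Process each operation:
  add 183.221.13.128/28 -> H0 at depth 28
  add 131.86.32.0/20 -> H0 at depth 20
  add 131.86.0.0/16 -> H1 at depth 16
  ? 131.86.32.6  path d0:-→d1:-→d2:-→d3:-→d4:-→d5:-→d6:-→d7:-→d8:-→d9:-→d10:-→d11:-→d12:-→d13:-→d14:-→d15:-→d16:H1→d17:-→d18:-→d19:-→d20:H0  best=H0
  ? 131.86.0.0  path d0:-→d1:-→d2:-→d3:-→d4:-→d5:-→d6:-→d7:-→d8:-→d9:-→d10:-→d11:-→d12:-→d13:-→d14:-→d15:-→d16:H1→d17:-→d18:-  best=H1
  - 131.86.32.0/20 clear@20
  add 183.221.13.128/28 -> H0 at depth 28
  add 183.221.13.128/28 -> H1 at depth 28
  add 183.221.0.0/20 -> H2 at depth 20
  - 183.221.0.0/20 clear@20
  - 183.221.13.128/28 clear@28
  - 131.86.0.0/16 clear@16
  add 0.0.0.0/0 -> H2 at depth 0
  add 183.221.0.0/20 -> H1 at depth 20
  add 131.86.42.187/32 -> H1 at depth 32
  add 183.221.13.133/32 -> H0 at depth 32
  add 131.86.42.160/27 -> H0 at depth 27
  ? 221.16.238.73  path d0:H2→d1:-  best=H2
  ? 131.86.42.160  path d0:H2→d1:-→d2:-→d3:-→d4:-→d5:-→d6:-→d7:-→d8:-→d9:-→d10:-→d11:-→d12:-→d13:-→d14:-→d15:-→d16:-→d17:-→d18:-→d19:-→d20:-→d21:-→d22:-→d23:-→d24:-→d25:-→d26:-→d27:H0  best=H0
  ? 183.221.13.133  path d0:H2→d1:-→d2:-→d3:-→d4:-→d5:-→d6:-→d7:-→d8:-→d9:-→d10:-→d11:-→d12:-→d13:-→d14:-→d15:-→d16:-→d17:-→d18:-→d19:-→d20:H1→d21:-→d22:-→d23:-→d24:-→d25:-→d26:-→d27:-→d28:-→d29:-→d30:-→d31:-→d32:H0  best=H0
  ? 183.221.0.1  path d0:H2→d1:-→d2:-→d3:-→d4:-→d5:-→d6:-→d7:-→d8:-→d9:-→d10:-→d11:-→d12:-→d13:-→d14:-→d15:-→d16:-→d17:-→d18:-→d19:-→d20:H1  best=H1
  add 183.221.13.128/28 -> H1 at depth 28
  add 131.86.0.0/16 -> H0 at depth 16
  add 131.86.42.184/30 -> H1 at depth 30
  ? 131.86.42.184  path d0:H2→d1:-→d2:-→d3:-→d4:-→d5:-→d6:-→d7:-→d8:-→d9:-→d10:-→d11:-→d12:-→d13:-→d14:-→d15:-→d16:H0→d17:-→d18:-→d19:-→d20:-→d21:-→d22:-→d23:-→d24:-→d25:-→d26:-→d27:H0→d28:-→d29:-→d30:H1  best=H1
  add 183.221.13.128/28 -> H0 at depth 28
  ? 131.86.42.167  path d0:H2→d1:-→d2:-→d3:-→d4:-→d5:-→d6:-→d7:-→d8:-→d9:-→d10:-→d11:-→d12:-→d13:-→d14:-→d15:-→d16:H0→d17:-→d18:-→d19:-→d20:-→d21:-→d22:-→d23:-→d24:-→d25:-→d26:-→d27:H0  best=H0
  - 183.221.13.133/32 clear@32
  ? 154.36.1.199  path d0:H2→d1:-→d2:-→d3:-  best=H2
  add 131.86.42.184/30 -> H0 at depth 30
  add 0.0.0.0/0 -> H2 at depth 0
  add 0.0.0.0/0 -> H1 at depth 0
  ? 131.86.42.162  path d0:H1→d1:-→d2:-→d3:-→d4:-→d5:-→d6:-→d7:-→d8:-→d9:-→d10:-→d11:-→d12:-→d13:-→d14:-→d15:-→d16:H0→d17:-→d18:-→d19:-→d20:-→d21:-→d22:-→d23:-→d24:-→d25:-→d26:-→d27:H0  best=H0
  add 131.86.0.0/16 -> H2 at depth 16
  - 183.221.13.128/28 clear@28
  ? 183.221.8.170  path d0:H1→d1:-→d2:-→d3:-→d4:-→d5:-→d6:-→d7:-→d8:-→d9:-→d10:-→d11:-→d12:-→d13:-→d14:-→d15:-→d16:-→d17:-→d18:-→d19:-→d20:H1→d21:-  best=H1
  ? 152.213.138.100  path d0:H1→d1:-→d2:-→d3:-  best=H1
  add 183.208.0.0/12 -> H2 at depth 12

== LOOKUPS ==
["H0","H1","H2","H0","H0","H1","H1","H0","H2","H0","H1","H1"]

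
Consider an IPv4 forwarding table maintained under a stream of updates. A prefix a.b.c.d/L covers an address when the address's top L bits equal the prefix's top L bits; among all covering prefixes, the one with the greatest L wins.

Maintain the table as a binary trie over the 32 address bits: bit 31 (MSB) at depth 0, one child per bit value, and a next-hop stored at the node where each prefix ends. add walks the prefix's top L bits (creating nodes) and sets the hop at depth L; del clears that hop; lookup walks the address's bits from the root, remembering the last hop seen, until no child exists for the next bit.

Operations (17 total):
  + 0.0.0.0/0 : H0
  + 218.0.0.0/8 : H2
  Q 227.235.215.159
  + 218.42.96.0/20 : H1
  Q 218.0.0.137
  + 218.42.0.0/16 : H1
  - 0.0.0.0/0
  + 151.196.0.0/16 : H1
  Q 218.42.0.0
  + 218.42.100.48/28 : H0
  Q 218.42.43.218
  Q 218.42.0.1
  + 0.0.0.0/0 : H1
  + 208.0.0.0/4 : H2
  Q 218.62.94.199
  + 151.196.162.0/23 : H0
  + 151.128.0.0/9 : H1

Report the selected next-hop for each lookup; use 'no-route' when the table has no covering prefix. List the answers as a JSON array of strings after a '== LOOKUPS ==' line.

Apply in order:
  add 0.0.0.0/0 -> H0 at depth 0
  add 218.0.0.0/8 -> H2 at depth 8
  ? 227.235.215.159  path d0:H0→d1:-→d2:-  best=H0
  add 218.42.96.0/20 -> H1 at depth 20
  ? 218.0.0.137  path d0:H0→d1:-→d2:-→d3:-→d4:-→d5:-→d6:-→d7:-→d8:H2→d9:-→d10:-  best=H2
  add 218.42.0.0/16 -> H1 at depth 16
  - 0.0.0.0/0 clear@0
  add 151.196.0.0/16 -> H1 at depth 16
  ? 218.42.0.0  path d0:-→d1:-→d2:-→d3:-→d4:-→d5:-→d6:-→d7:-→d8:H2→d9:-→d10:-→d11:-→d12:-→d13:-→d14:-→d15:-→d16:H1→d17:-  best=H1
  add 218.42.100.48/28 -> H0 at depth 28
  ? 218.42.43.218  path d0:-→d1:-→d2:-→d3:-→d4:-→d5:-→d6:-→d7:-→d8:H2→d9:-→d10:-→d11:-→d12:-→d13:-→d14:-→d15:-→d16:H1→d17:-  best=H1
  ? 218.42.0.1  path d0:-→d1:-→d2:-→d3:-→d4:-→d5:-→d6:-→d7:-→d8:H2→d9:-→d10:-→d11:-→d12:-→d13:-→d14:-→d15:-→d16:H1→d17:-  best=H1
  add 0.0.0.0/0 -> H1 at depth 0
  add 208.0.0.0/4 -> H2 at depth 4
  ? 218.62.94.199  path d0:H1→d1:-→d2:-→d3:-→d4:H2→d5:-→d6:-→d7:-→d8:H2→d9:-→d10:-→d11:-  best=H2
  add 151.196.162.0/23 -> H0 at depth 23
  add 151.128.0.0/9 -> H1 at depth 9

== LOOKUPS ==
["H0","H2","H1","H1","H1","H2"]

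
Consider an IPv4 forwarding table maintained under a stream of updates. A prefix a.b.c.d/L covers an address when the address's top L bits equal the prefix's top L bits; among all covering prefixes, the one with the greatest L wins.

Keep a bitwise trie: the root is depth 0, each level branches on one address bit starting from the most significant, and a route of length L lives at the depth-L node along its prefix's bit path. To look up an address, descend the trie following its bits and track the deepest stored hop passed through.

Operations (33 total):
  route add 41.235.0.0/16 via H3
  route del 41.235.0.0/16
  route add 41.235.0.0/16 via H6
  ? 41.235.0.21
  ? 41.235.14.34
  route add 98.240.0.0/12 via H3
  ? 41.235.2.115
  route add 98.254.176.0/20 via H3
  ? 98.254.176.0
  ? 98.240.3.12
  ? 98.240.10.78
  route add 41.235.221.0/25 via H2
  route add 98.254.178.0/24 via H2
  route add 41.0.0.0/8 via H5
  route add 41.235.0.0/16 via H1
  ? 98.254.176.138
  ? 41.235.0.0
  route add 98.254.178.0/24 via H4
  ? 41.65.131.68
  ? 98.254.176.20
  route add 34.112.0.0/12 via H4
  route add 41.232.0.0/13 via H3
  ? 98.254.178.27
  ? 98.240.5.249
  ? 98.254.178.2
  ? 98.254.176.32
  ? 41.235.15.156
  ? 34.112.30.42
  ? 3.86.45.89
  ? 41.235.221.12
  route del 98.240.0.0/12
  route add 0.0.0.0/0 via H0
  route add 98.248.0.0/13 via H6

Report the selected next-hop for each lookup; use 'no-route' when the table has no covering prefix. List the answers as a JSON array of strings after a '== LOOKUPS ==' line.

Trace:
  + 41.235.0.0/16 (H3) depth=16
  - 41.235.0.0/16 clear@16
  + 41.235.0.0/16 (H6) depth=16
  Q 41.235.0.21: descend 0010100111101011 ; hops seen [H6] ; pick H6
  Q 41.235.14.34: descend 0010100111101011 ; hops seen [H6] ; pick H6
  + 98.240.0.0/12 (H3) depth=12
  Q 41.235.2.115: descend 0010100111101011 ; hops seen [H6] ; pick H6
  + 98.254.176.0/20 (H3) depth=20
  Q 98.254.176.0: descend 01100010111111101011 ; hops seen [H3,H3] ; pick H3
  Q 98.240.3.12: descend 011000101111 ; hops seen [H3] ; pick H3
  Q 98.240.10.78: descend 011000101111 ; hops seen [H3] ; pick H3
  + 41.235.221.0/25 (H2) depth=25
  + 98.254.178.0/24 (H2) depth=24
  + 41.0.0.0/8 (H5) depth=8
  + 41.235.0.0/16 (H1) depth=16
  Q 98.254.176.138: descend 0110001011111110101100 ; hops seen [H3,H3] ; pick H3
  Q 41.235.0.0: descend 0010100111101011 ; hops seen [H5,H1] ; pick H1
  + 98.254.178.0/24 (H4) depth=24
  Q 41.65.131.68: descend 00101001 ; hops seen [H5] ; pick H5
  Q 98.254.176.20: descend 0110001011111110101100 ; hops seen [H3,H3] ; pick H3
  + 34.112.0.0/12 (H4) depth=12
  + 41.232.0.0/13 (H3) depth=13
  Q 98.254.178.27: descend 011000101111111010110010 ; hops seen [H3,H3,H4] ; pick H4
  Q 98.240.5.249: descend 011000101111 ; hops seen [H3] ; pick H3
  Q 98.254.178.2: descend 011000101111111010110010 ; hops seen [H3,H3,H4] ; pick H4
  Q 98.254.176.32: descend 0110001011111110101100 ; hops seen [H3,H3] ; pick H3
  Q 41.235.15.156: descend 0010100111101011 ; hops seen [H5,H3,H1] ; pick H1
  Q 34.112.30.42: descend 001000100111 ; hops seen [H4] ; pick H4
  Q 3.86.45.89: descend 00 ; hops seen [∅] ; pick no-route
  Q 41.235.221.12: descend 0010100111101011110111010 ; hops seen [H5,H3,H1,H2] ; pick H2
  - 98.240.0.0/12 clear@12
  + 0.0.0.0/0 (H0) depth=0
  + 98.248.0.0/13 (H6) depth=13

== LOOKUPS ==
["H6","H6","H6","H3","H3","H3","H3","H1","H5","H3","H4","H3","H4","H3","H1","H4","no-route","H2"]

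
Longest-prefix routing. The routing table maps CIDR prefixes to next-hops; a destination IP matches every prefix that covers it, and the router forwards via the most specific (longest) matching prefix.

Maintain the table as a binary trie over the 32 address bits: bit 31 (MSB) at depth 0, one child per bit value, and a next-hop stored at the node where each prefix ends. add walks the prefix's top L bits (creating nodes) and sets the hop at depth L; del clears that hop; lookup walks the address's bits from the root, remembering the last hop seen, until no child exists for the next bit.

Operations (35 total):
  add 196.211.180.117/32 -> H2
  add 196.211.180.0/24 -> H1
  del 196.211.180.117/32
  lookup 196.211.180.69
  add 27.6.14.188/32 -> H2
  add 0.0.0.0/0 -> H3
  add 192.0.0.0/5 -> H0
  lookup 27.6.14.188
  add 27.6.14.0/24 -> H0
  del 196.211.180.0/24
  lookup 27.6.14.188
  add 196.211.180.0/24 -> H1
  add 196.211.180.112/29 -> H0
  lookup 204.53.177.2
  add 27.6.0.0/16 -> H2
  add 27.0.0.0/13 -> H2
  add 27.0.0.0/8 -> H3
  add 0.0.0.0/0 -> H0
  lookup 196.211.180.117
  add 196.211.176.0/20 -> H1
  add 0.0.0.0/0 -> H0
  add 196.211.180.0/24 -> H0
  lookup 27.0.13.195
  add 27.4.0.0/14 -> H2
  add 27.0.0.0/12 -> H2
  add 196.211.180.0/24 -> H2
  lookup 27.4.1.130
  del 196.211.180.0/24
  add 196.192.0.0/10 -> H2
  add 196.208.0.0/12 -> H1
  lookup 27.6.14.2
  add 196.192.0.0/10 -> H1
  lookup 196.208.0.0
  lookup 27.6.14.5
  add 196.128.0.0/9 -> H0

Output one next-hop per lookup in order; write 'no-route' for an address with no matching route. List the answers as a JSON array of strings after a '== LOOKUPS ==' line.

Trace:
  + 196.211.180.117/32 (H2) depth=32
  + 196.211.180.0/24 (H1) depth=24
  del 196.211.180.117/32 (clear depth 32)
  lookup 196.211.180.69: bits 11000100110100111011010001 walk d0:-→d1:-→d2:-→d3:-→d4:-→d5:-→d6:-→d7:-→d8:-→d9:-→d10:-→d11:-→d12:-→d13:-→d14:-→d15:-→d16:-→d17:-→d18:-→d19:-→d20:-→d21:-→d22:-→d23:-→d24:H1→d25:-→d26:- -> H1
  + 27.6.14.188/32 (H2) depth=32
  + 0.0.0.0/0 (H3) depth=0
  + 192.0.0.0/5 (H0) depth=5
  lookup 27.6.14.188: bits 00011011000001100000111010111100 walk d0:H3→d1:-→d2:-→d3:-→d4:-→d5:-→d6:-→d7:-→d8:-→d9:-→d10:-→d11:-→d12:-→d13:-→d14:-→d15:-→d16:-→d17:-→d18:-→d19:-→d20:-→d21:-→d22:-→d23:-→d24:-→d25:-→d26:-→d27:-→d28:-→d29:-→d30:-→d31:-→d32:H2 -> H2
  + 27.6.14.0/24 (H0) depth=24
  del 196.211.180.0/24 (clear depth 24)
  lookup 27.6.14.188: bits 00011011000001100000111010111100 walk d0:H3→d1:-→d2:-→d3:-→d4:-→d5:-→d6:-→d7:-→d8:-→d9:-→d10:-→d11:-→d12:-→d13:-→d14:-→d15:-→d16:-→d17:-→d18:-→d19:-→d20:-→d21:-→d22:-→d23:-→d24:H0→d25:-→d26:-→d27:-→d28:-→d29:-→d30:-→d31:-→d32:H2 -> H2
  + 196.211.180.0/24 (H1) depth=24
  + 196.211.180.112/29 (H0) depth=29
  lookup 204.53.177.2: bits 1100 walk d0:H3→d1:-→d2:-→d3:-→d4:- -> H3
  + 27.6.0.0/16 (H2) depth=16
  + 27.0.0.0/13 (H2) depth=13
  + 27.0.0.0/8 (H3) depth=8
  + 0.0.0.0/0 (H0) depth=0
  lookup 196.211.180.117: bits 11000100110100111011010001110101 walk d0:H0→d1:-→d2:-→d3:-→d4:-→d5:H0→d6:-→d7:-→d8:-→d9:-→d10:-→d11:-→d12:-→d13:-→d14:-→d15:-→d16:-→d17:-→d18:-→d19:-→d20:-→d21:-→d22:-→d23:-→d24:H1→d25:-→d26:-→d27:-→d28:-→d29:H0→d30:-→d31:-→d32:- -> H0
  + 196.211.176.0/20 (H1) depth=20
  + 0.0.0.0/0 (H0) depth=0
  + 196.211.180.0/24 (H0) depth=24
  lookup 27.0.13.195: bits 0001101100000 walk d0:H0→d1:-→d2:-→d3:-→d4:-→d5:-→d6:-→d7:-→d8:H3→d9:-→d10:-→d11:-→d12:-→d13:H2 -> H2
  + 27.4.0.0/14 (H2) depth=14
  + 27.0.0.0/12 (H2) depth=12
  + 196.211.180.0/24 (H2) depth=24
  lookup 27.4.1.130: bits 00011011000001 walk d0:H0→d1:-→d2:-→d3:-→d4:-→d5:-→d6:-→d7:-→d8:H3→d9:-→d10:-→d11:-→d12:H2→d13:H2→d14:H2 -> H2
  del 196.211.180.0/24 (clear depth 24)
  + 196.192.0.0/10 (H2) depth=10
  + 196.208.0.0/12 (H1) depth=12
  lookup 27.6.14.2: bits 000110110000011000001110 walk d0:H0→d1:-→d2:-→d3:-→d4:-→d5:-→d6:-→d7:-→d8:H3→d9:-→d10:-→d11:-→d12:H2→d13:H2→d14:H2→d15:-→d16:H2→d17:-→d18:-→d19:-→d20:-→d21:-→d22:-→d23:-→d24:H0 -> H0
  + 196.192.0.0/10 (H1) depth=10
  lookup 196.208.0.0: bits 11000100110100 walk d0:H0→d1:-→d2:-→d3:-→d4:-→d5:H0→d6:-→d7:-→d8:-→d9:-→d10:H1→d11:-→d12:H1→d13:-→d14:- -> H1
  lookup 27.6.14.5: bits 000110110000011000001110 walk d0:H0→d1:-→d2:-→d3:-→d4:-→d5:-→d6:-→d7:-→d8:H3→d9:-→d10:-→d11:-→d12:H2→d13:H2→d14:H2→d15:-→d16:H2→d17:-→d18:-→d19:-→d20:-→d21:-→d22:-→d23:-→d24:H0 -> H0
  + 196.128.0.0/9 (H0) depth=9

== LOOKUPS ==
["H1","H2","H2","H3","H0","H2","H2","H0","H1","H0"]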